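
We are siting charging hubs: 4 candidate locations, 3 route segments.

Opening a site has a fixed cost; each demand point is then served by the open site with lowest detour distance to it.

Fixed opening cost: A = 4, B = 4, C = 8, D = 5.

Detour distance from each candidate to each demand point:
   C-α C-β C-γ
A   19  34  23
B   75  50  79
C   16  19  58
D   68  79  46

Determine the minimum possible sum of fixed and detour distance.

70

Open {A, C}: assign each demand point to its cheapest open site.
  C-α→C 16, C-β→C 19, C-γ→A 23
  detour distance 58, fixed 12 → total 70.
Compare {A, B, C}: detour distance 58 + fixed 16 = 74.
Compare {A, C, D}: detour distance 58 + fixed 17 = 75.
Compare {A, B, C, D}: detour distance 58 + fixed 21 = 79.
All other subsets cost ≥ 74. Minimum total cost: 70.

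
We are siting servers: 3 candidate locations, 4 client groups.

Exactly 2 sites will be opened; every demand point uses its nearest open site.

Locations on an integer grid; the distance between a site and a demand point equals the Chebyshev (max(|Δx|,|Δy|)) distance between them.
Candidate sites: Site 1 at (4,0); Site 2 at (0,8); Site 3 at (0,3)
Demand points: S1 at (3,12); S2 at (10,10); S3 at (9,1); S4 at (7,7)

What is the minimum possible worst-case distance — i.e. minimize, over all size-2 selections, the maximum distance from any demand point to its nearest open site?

10

Open {Site 1, Site 2}.
  Farthest demand point is S2 at distance 10 (to Site 1); all others are ≤ 10.
With {Site 1, Site 3} the worst case is 10.
With {Site 2, Site 3} the worst case is 10.
No size-2 selection achieves below 10.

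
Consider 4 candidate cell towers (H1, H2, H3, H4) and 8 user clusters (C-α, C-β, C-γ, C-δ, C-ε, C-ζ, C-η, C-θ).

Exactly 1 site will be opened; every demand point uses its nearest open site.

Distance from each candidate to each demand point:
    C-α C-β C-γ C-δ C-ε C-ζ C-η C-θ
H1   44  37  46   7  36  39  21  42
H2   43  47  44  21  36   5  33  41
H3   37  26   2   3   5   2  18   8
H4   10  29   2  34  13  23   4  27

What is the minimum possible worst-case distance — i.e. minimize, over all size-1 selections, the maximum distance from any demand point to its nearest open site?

Open {H4}.
  Farthest demand point is C-δ at distance 34 (to H4); all others are ≤ 34.
With {H3} the worst case is 37.
With {H1} the worst case is 46.
No size-1 selection achieves below 34.

34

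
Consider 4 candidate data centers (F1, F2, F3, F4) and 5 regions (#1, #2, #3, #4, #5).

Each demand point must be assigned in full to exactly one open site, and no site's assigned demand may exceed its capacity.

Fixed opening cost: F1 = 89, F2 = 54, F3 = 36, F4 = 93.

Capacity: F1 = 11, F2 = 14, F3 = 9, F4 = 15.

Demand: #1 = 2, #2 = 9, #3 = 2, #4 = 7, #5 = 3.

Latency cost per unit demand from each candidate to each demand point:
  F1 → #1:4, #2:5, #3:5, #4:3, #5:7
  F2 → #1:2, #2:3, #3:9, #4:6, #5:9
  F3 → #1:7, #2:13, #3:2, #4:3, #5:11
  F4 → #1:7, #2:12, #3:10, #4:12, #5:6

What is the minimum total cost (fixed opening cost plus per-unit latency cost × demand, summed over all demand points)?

173

Open {F2, F3}; cheapest assignment that respects the capacities:
  F2 (cap 14, load 14): #1, #2, #5 — cost 2×2 + 9×3 + 3×9 = 58
  F3 (cap 9, load 9): #3, #4 — cost 2×2 + 7×3 = 25
  Shipping 83, fixed 90 → total 173.
  Any other capacity-feasible assignment to {F2, F3} ships for at least 83.
Compare {F1, F2}: its best feasible assignment gives total 232.
Compare {F1, F2, F3}: its best feasible assignment gives total 256.
Every other set of open sites that can feasibly serve all demand totals ≥ 232 even under its best assignment. Minimum: 173.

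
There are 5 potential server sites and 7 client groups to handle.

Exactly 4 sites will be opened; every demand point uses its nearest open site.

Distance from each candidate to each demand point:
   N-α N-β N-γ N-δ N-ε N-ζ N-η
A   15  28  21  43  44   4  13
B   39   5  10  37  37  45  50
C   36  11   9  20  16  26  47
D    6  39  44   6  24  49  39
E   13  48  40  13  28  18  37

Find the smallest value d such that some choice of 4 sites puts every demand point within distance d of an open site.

Open {A, B, C, D}.
  Farthest demand point is N-ε at distance 16 (to C); all others are ≤ 16.
With {A, B, C, E} the worst case is 16.
With {A, C, D, E} the worst case is 16.
No size-4 selection achieves below 16.

16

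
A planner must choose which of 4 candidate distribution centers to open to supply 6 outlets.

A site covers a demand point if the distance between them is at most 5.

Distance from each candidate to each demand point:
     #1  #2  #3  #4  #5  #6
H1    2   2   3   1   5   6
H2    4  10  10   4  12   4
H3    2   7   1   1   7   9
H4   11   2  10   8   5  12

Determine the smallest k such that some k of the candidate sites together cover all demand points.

Coverage sets (demand points within 5 of each site):
  H1: {#1, #2, #3, #4, #5}
  H2: {#1, #4, #6}
  H3: {#1, #3, #4}
  H4: {#2, #5}
No single site covers all 6 demand points.
But {H1, H2} covers everything, so the minimum is 2.

2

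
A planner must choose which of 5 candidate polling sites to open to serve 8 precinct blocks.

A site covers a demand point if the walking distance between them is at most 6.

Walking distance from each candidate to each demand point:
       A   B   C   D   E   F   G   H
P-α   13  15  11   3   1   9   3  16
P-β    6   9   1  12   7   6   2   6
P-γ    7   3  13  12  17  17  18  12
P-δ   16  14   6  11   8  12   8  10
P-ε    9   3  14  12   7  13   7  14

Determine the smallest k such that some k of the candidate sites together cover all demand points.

Coverage sets (demand points within 6 of each site):
  P-α: {D, E, G}
  P-β: {A, C, F, G, H}
  P-γ: {B}
  P-δ: {C}
  P-ε: {B}
No 2 sites suffice: every size-2 union leaves at least one demand point uncovered.
But {P-α, P-β, P-γ} covers everything, so the minimum is 3.

3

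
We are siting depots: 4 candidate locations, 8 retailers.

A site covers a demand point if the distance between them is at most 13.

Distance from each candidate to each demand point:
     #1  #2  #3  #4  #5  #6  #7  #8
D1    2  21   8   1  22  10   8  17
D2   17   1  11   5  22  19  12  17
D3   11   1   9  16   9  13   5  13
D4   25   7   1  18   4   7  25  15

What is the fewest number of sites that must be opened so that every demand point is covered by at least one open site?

Coverage sets (demand points within 13 of each site):
  D1: {#1, #3, #4, #6, #7}
  D2: {#2, #3, #4, #7}
  D3: {#1, #2, #3, #5, #6, #7, #8}
  D4: {#2, #3, #5, #6}
No single site covers all 8 demand points.
But {D1, D3} covers everything, so the minimum is 2.

2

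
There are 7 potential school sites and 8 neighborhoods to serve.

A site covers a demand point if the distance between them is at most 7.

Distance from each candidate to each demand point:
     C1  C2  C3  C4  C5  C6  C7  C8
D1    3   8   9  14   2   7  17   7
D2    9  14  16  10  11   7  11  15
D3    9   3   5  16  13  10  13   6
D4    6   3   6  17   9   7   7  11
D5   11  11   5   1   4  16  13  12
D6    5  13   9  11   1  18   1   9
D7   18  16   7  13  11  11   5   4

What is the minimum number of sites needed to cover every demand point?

3

Coverage sets (demand points within 7 of each site):
  D1: {C1, C5, C6, C8}
  D2: {C6}
  D3: {C2, C3, C8}
  D4: {C1, C2, C3, C6, C7}
  D5: {C3, C4, C5}
  D6: {C1, C5, C7}
  D7: {C3, C7, C8}
No 2 sites suffice: every size-2 union leaves at least one demand point uncovered.
But {D1, D4, D5} covers everything, so the minimum is 3.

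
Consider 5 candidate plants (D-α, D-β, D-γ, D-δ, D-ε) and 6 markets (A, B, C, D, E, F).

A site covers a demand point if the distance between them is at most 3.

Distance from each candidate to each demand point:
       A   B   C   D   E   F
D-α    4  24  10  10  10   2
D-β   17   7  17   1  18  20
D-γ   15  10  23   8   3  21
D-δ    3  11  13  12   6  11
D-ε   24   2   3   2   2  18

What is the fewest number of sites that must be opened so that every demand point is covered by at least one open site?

3

Coverage sets (demand points within 3 of each site):
  D-α: {F}
  D-β: {D}
  D-γ: {E}
  D-δ: {A}
  D-ε: {B, C, D, E}
No 2 sites suffice: every size-2 union leaves at least one demand point uncovered.
But {D-α, D-δ, D-ε} covers everything, so the minimum is 3.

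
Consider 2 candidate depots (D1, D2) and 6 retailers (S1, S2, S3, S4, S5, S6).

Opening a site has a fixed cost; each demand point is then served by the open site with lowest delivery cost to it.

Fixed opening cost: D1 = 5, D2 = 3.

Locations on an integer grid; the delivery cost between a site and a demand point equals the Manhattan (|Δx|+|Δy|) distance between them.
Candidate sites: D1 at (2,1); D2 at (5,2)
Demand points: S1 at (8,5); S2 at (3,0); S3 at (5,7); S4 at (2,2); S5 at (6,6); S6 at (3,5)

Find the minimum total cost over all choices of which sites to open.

Open {D2}: assign each demand point to its cheapest open site.
  S1→D2 6, S2→D2 4, S3→D2 5, S4→D2 3, S5→D2 5, S6→D2 5
  delivery cost 28, fixed 3 → total 31.
Compare {D1, D2}: delivery cost 24 + fixed 8 = 32.
Compare {D1}: delivery cost 36 + fixed 5 = 41.

31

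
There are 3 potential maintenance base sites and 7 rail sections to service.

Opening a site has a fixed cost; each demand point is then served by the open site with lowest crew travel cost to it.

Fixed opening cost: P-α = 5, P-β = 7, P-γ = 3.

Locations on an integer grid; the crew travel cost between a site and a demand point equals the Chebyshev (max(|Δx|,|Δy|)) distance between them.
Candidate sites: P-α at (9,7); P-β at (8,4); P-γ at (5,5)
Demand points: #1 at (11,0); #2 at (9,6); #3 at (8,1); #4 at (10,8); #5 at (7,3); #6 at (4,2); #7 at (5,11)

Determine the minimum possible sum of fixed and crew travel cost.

29

Open {P-α, P-γ}: assign each demand point to its cheapest open site.
  #1→P-γ 6, #2→P-α 1, #3→P-γ 4, #4→P-α 1, #5→P-γ 2, #6→P-γ 3, #7→P-α 4
  crew travel cost 21, fixed 8 → total 29.
Compare {P-α, P-β}: crew travel cost 18 + fixed 12 = 30.
Compare {P-β}: crew travel cost 25 + fixed 7 = 32.
Compare {P-α, P-β, P-γ}: crew travel cost 17 + fixed 15 = 32.
All other subsets cost ≥ 30. Minimum total cost: 29.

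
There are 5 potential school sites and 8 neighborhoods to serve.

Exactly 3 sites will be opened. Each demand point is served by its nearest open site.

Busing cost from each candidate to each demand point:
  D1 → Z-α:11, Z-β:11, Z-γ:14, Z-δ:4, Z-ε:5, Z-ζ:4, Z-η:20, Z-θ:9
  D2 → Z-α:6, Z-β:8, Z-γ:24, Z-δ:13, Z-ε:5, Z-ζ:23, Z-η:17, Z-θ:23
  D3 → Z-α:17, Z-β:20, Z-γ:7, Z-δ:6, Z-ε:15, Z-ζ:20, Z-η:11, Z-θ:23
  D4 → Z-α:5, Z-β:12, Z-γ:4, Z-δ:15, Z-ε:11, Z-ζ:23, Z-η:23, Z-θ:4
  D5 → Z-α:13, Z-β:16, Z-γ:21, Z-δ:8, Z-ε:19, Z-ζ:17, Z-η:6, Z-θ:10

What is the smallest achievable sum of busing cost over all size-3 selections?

Open {D1, D4, D5}.
  Z-α→D4 5, Z-β→D1 11, Z-γ→D4 4, Z-δ→D1 4, Z-ε→D1 5, Z-ζ→D1 4, Z-η→D5 6, Z-θ→D4 4  ⇒ total 43.
Compare {D1, D3, D4}: total 48.
Compare {D1, D2, D4}: total 51.
No size-3 selection does better; minimum is 43.

43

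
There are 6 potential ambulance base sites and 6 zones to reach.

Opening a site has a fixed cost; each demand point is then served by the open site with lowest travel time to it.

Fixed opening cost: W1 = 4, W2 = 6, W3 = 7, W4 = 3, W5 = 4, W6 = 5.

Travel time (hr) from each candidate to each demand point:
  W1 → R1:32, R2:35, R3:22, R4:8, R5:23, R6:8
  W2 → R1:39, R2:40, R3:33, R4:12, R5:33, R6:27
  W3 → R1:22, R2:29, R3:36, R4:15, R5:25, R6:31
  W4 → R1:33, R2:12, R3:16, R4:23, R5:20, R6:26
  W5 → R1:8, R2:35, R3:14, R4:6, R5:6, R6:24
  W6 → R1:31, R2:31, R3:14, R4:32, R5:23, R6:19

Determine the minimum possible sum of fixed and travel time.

65

Open {W1, W4, W5}: assign each demand point to its cheapest open site.
  R1→W5 8, R2→W4 12, R3→W5 14, R4→W5 6, R5→W5 6, R6→W1 8
  travel time 54, fixed 11 → total 65.
Compare {W1, W4, W5, W6}: travel time 54 + fixed 16 = 70.
Compare {W1, W2, W4, W5}: travel time 54 + fixed 17 = 71.
Compare {W1, W3, W4, W5}: travel time 54 + fixed 18 = 72.
All other subsets cost ≥ 70. Minimum total cost: 65.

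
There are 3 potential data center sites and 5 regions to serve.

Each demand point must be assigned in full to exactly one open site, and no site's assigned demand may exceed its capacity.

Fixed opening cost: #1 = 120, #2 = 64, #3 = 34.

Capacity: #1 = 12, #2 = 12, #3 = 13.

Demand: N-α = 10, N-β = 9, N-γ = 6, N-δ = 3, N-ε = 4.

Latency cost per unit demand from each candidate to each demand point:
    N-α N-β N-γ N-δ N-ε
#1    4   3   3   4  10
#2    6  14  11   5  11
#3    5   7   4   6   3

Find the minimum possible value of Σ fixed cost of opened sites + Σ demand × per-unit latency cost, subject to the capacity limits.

Open {#1, #2, #3}; cheapest assignment that respects the capacities:
  #1 (cap 12, load 12): N-β, N-δ — cost 9×3 + 3×4 = 39
  #2 (cap 12, load 10): N-α — cost 10×6 = 60
  #3 (cap 13, load 10): N-γ, N-ε — cost 6×4 + 4×3 = 36
  Shipping 135, fixed 218 → total 353.
  Any other capacity-feasible assignment to {#1, #2, #3} ships for at least 135.
Total demand is 32 and no other set of sites has combined capacity ≥ 32, so {#1, #2, #3} is the only feasible choice of open sites. Minimum: 353.

353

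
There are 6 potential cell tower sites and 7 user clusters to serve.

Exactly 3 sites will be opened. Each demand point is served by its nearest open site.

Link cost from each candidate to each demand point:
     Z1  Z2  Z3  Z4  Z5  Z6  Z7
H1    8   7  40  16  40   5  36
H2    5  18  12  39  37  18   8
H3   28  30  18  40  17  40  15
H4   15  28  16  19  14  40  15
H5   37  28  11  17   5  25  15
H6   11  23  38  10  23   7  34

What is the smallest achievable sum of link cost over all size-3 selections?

57

Open {H1, H2, H5}.
  Z1→H2 5, Z2→H1 7, Z3→H5 11, Z4→H1 16, Z5→H5 5, Z6→H1 5, Z7→H2 8  ⇒ total 57.
Compare {H1, H5, H6}: total 61.
Compare {H2, H5, H6}: total 64.
No size-3 selection does better; minimum is 57.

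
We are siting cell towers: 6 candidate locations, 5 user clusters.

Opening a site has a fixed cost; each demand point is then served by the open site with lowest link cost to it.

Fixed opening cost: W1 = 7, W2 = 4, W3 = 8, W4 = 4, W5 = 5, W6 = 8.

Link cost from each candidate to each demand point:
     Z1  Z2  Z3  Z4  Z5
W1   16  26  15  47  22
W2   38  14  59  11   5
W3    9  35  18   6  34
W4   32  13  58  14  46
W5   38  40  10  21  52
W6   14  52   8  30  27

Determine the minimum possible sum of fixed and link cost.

Open {W2, W3, W5}: assign each demand point to its cheapest open site.
  Z1→W3 9, Z2→W2 14, Z3→W5 10, Z4→W3 6, Z5→W2 5
  link cost 44, fixed 17 → total 61.
Compare {W2, W3, W6}: link cost 42 + fixed 20 = 62.
Compare {W2, W3}: link cost 52 + fixed 12 = 64.
Compare {W2, W6}: link cost 52 + fixed 12 = 64.
All other subsets cost ≥ 62. Minimum total cost: 61.

61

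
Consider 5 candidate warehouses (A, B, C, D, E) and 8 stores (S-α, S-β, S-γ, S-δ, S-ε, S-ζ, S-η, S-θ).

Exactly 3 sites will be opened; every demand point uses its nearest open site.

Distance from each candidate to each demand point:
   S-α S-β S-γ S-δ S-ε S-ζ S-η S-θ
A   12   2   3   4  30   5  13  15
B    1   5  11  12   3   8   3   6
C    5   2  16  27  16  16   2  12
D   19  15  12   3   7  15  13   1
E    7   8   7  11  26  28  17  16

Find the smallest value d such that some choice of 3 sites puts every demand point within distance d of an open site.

5

Open {A, B, D}.
  Farthest demand point is S-ζ at distance 5 (to A); all others are ≤ 5.
With {A, B, C} the worst case is 6.
With {A, B, E} the worst case is 6.
No size-3 selection achieves below 5.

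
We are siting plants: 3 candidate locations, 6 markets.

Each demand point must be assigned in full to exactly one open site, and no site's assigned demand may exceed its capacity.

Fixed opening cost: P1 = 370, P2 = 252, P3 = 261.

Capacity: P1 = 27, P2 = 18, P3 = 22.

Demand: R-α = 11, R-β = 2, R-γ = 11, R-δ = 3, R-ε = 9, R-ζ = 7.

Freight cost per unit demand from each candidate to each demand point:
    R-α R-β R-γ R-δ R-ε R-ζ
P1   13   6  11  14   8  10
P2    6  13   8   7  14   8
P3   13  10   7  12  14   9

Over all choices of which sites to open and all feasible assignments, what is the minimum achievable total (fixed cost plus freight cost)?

Open {P1, P2}; cheapest assignment that respects the capacities:
  P1 (cap 27, load 25): R-β, R-γ, R-δ, R-ε — cost 2×6 + 11×11 + 3×14 + 9×8 = 247
  P2 (cap 18, load 18): R-α, R-ζ — cost 11×6 + 7×8 = 122
  Shipping 369, fixed 622 → total 991.
  Any other capacity-feasible assignment to {P1, P2} ships for at least 369.
Compare {P1, P3}: its best feasible assignment gives total 1034.
Compare {P1, P2, P3}: its best feasible assignment gives total 1194.
Every other set of open sites that can feasibly serve all demand totals ≥ 1034 even under its best assignment. Minimum: 991.

991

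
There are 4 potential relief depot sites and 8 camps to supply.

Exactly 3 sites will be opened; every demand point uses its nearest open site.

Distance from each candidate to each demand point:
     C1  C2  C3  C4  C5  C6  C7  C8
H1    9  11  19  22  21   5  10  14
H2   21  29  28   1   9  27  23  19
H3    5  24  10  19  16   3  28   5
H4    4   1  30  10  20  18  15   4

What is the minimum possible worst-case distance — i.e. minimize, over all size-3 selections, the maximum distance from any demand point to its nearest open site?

11

Open {H1, H2, H3}.
  Farthest demand point is C2 at distance 11 (to H1); all others are ≤ 11.
With {H2, H3, H4} the worst case is 15.
With {H1, H3, H4} the worst case is 16.
No size-3 selection achieves below 11.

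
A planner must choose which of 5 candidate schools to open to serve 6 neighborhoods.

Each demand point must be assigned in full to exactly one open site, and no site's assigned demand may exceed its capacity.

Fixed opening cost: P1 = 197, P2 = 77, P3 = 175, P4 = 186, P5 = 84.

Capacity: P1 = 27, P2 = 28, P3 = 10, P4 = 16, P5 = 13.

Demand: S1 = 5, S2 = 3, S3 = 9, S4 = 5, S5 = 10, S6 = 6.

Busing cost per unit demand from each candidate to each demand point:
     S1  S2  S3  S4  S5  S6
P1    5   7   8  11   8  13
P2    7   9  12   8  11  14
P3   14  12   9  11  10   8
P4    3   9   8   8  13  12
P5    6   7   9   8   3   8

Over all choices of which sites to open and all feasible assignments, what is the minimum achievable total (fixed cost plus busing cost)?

Open {P2, P5}; cheapest assignment that respects the capacities:
  P2 (cap 28, load 25): S1, S3, S4, S6 — cost 5×7 + 9×12 + 5×8 + 6×14 = 267
  P5 (cap 13, load 13): S2, S5 — cost 3×7 + 10×3 = 51
  Shipping 318, fixed 161 → total 479.
  Any other capacity-feasible assignment to {P2, P5} ships for at least 318.
Compare {P1, P5}: its best feasible assignment gives total 562.
Compare {P1, P2}: its best feasible assignment gives total 596.
Every other set of open sites that can feasibly serve all demand totals ≥ 562 even under its best assignment. Minimum: 479.

479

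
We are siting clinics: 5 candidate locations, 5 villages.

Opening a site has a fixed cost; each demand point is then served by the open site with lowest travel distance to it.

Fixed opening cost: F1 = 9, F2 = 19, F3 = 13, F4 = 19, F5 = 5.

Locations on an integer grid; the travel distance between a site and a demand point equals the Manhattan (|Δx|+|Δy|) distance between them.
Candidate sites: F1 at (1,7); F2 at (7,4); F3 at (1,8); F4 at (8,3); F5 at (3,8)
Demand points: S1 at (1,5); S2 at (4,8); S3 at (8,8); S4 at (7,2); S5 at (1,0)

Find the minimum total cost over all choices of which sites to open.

36

Open {F5}: assign each demand point to its cheapest open site.
  S1→F5 5, S2→F5 1, S3→F5 5, S4→F5 10, S5→F5 10
  travel distance 31, fixed 5 → total 36.
Compare {F1, F5}: travel distance 25 + fixed 14 = 39.
Compare {F1}: travel distance 32 + fixed 9 = 41.
Compare {F3, F5}: travel distance 27 + fixed 18 = 45.
All other subsets cost ≥ 39. Minimum total cost: 36.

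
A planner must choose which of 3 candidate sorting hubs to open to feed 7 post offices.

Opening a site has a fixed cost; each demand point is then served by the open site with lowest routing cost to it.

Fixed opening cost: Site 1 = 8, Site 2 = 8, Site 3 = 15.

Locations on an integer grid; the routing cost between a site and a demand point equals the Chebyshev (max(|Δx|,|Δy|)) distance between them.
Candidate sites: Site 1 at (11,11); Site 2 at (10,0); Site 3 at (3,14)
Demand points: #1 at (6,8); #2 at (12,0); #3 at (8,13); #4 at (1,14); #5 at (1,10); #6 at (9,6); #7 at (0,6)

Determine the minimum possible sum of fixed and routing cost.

56

Open {Site 2, Site 3}: assign each demand point to its cheapest open site.
  #1→Site 3 6, #2→Site 2 2, #3→Site 3 5, #4→Site 3 2, #5→Site 3 4, #6→Site 2 6, #7→Site 3 8
  routing cost 33, fixed 23 → total 56.
Compare {Site 1, Site 2, Site 3}: routing cost 29 + fixed 31 = 60.
Compare {Site 1, Site 2}: routing cost 45 + fixed 16 = 61.
Compare {Site 1, Site 3}: routing cost 38 + fixed 23 = 61.
All other subsets cost ≥ 60. Minimum total cost: 56.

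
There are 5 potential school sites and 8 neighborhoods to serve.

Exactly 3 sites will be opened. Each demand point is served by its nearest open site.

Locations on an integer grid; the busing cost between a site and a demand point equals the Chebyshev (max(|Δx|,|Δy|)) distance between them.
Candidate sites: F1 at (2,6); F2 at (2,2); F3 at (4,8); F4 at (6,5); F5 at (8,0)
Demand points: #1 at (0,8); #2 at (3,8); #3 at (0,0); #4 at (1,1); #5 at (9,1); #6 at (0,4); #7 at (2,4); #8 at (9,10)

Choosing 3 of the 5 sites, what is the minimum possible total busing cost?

Open {F2, F3, F5}.
  #1→F3 4, #2→F3 1, #3→F2 2, #4→F2 1, #5→F5 1, #6→F2 2, #7→F2 2, #8→F3 5  ⇒ total 18.
Compare {F1, F2, F5}: total 19.
Compare {F1, F2, F4}: total 20.
No size-3 selection does better; minimum is 18.

18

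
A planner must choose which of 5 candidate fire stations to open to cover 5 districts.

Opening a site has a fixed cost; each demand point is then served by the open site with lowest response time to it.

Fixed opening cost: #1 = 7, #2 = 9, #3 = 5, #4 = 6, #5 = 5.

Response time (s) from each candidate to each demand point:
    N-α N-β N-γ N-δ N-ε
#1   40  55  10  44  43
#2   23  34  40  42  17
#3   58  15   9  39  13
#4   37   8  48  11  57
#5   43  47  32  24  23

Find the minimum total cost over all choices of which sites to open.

84

Open {#2, #3, #4}: assign each demand point to its cheapest open site.
  N-α→#2 23, N-β→#4 8, N-γ→#3 9, N-δ→#4 11, N-ε→#3 13
  response time 64, fixed 20 → total 84.
Compare {#3, #4}: response time 78 + fixed 11 = 89.
Compare {#2, #3, #4, #5}: response time 64 + fixed 25 = 89.
Compare {#1, #2, #4}: response time 69 + fixed 22 = 91.
All other subsets cost ≥ 89. Minimum total cost: 84.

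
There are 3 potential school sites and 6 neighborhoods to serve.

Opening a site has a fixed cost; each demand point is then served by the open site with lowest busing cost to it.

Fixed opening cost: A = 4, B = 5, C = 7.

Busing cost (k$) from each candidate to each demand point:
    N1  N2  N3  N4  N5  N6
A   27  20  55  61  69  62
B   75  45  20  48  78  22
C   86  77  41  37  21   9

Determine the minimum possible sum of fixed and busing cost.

150

Open {A, B, C}: assign each demand point to its cheapest open site.
  N1→A 27, N2→A 20, N3→B 20, N4→C 37, N5→C 21, N6→C 9
  busing cost 134, fixed 16 → total 150.
Compare {A, C}: busing cost 155 + fixed 11 = 166.
Compare {A, B}: busing cost 206 + fixed 9 = 215.
Compare {B, C}: busing cost 207 + fixed 12 = 219.
All other subsets cost ≥ 166. Minimum total cost: 150.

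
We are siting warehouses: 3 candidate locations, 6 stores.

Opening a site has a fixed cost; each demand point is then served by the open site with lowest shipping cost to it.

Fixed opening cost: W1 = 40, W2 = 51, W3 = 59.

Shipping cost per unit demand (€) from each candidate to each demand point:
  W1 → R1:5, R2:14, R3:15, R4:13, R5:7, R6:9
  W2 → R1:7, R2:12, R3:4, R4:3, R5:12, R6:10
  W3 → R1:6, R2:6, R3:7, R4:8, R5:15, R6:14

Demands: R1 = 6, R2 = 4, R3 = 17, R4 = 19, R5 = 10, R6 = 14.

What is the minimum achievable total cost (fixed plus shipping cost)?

490

Open {W1, W2}: assign each demand point to its cheapest open site.
  R1→W1 6×5=30, R2→W2 4×12=48, R3→W2 17×4=68, R4→W2 19×3=57, R5→W1 10×7=70, R6→W1 14×9=126
  shipping cost 399, fixed 91 → total 490.
Compare {W1, W2, W3}: shipping cost 375 + fixed 150 = 525.
Compare {W2}: shipping cost 475 + fixed 51 = 526.
Compare {W2, W3}: shipping cost 445 + fixed 110 = 555.
All other subsets cost ≥ 525. Minimum total cost: 490.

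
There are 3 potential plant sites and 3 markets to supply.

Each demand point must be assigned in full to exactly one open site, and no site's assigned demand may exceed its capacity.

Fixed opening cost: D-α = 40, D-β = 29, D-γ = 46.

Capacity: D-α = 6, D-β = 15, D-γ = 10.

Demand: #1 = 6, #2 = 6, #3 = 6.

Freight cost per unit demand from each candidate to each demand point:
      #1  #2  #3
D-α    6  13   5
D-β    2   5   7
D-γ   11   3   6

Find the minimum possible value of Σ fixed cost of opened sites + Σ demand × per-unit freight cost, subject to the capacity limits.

Open {D-α, D-β}; cheapest assignment that respects the capacities:
  D-α (cap 6, load 6): #3 — cost 6×5 = 30
  D-β (cap 15, load 12): #1, #2 — cost 6×2 + 6×5 = 42
  Shipping 72, fixed 69 → total 141.
  Any other capacity-feasible assignment to {D-α, D-β} ships for at least 72.
Compare {D-β, D-γ}: its best feasible assignment gives total 147.
Compare {D-α, D-β, D-γ}: its best feasible assignment gives total 175.
Every other set of open sites that can feasibly serve all demand totals ≥ 147 even under its best assignment. Minimum: 141.

141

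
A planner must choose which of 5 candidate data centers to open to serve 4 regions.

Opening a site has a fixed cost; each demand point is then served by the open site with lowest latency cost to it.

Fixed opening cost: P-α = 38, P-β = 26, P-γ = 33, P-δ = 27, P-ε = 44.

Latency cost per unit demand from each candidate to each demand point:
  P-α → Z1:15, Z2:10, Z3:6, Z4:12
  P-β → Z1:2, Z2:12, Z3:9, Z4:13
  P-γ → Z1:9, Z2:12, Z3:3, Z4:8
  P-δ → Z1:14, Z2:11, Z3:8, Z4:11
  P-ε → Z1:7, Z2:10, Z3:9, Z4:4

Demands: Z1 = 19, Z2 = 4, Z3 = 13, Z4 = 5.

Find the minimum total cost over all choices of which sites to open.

224

Open {P-β, P-γ}: assign each demand point to its cheapest open site.
  Z1→P-β 19×2=38, Z2→P-β 4×12=48, Z3→P-γ 13×3=39, Z4→P-γ 5×8=40
  latency cost 165, fixed 59 → total 224.
Compare {P-β, P-γ, P-ε}: latency cost 137 + fixed 103 = 240.
Compare {P-β, P-γ, P-δ}: latency cost 161 + fixed 86 = 247.
Compare {P-α, P-β, P-γ}: latency cost 157 + fixed 97 = 254.
All other subsets cost ≥ 240. Minimum total cost: 224.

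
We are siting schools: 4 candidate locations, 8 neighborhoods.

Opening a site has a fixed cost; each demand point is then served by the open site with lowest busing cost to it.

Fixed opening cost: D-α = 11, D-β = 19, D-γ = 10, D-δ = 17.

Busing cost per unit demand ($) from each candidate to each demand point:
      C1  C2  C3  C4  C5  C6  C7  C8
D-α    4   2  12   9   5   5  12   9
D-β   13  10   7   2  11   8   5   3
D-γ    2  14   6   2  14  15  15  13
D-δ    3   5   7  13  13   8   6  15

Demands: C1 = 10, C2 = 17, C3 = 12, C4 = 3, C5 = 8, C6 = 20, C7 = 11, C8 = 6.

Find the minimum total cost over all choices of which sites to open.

Open {D-α, D-β, D-γ}: assign each demand point to its cheapest open site.
  C1→D-γ 10×2=20, C2→D-α 17×2=34, C3→D-γ 12×6=72, C4→D-β 3×2=6, C5→D-α 8×5=40, C6→D-α 20×5=100, C7→D-β 11×5=55, C8→D-β 6×3=18
  busing cost 345, fixed 40 → total 385.
Compare {D-α, D-β, D-γ, D-δ}: busing cost 345 + fixed 57 = 402.
Compare {D-α, D-β}: busing cost 377 + fixed 30 = 407.
Compare {D-α, D-β, D-δ}: busing cost 367 + fixed 47 = 414.
All other subsets cost ≥ 402. Minimum total cost: 385.

385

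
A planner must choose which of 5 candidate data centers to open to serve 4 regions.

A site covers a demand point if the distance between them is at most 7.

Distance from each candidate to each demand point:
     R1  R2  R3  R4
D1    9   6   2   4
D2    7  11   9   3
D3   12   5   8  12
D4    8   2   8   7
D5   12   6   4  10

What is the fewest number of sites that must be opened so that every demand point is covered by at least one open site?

2

Coverage sets (demand points within 7 of each site):
  D1: {R2, R3, R4}
  D2: {R1, R4}
  D3: {R2}
  D4: {R2, R4}
  D5: {R2, R3}
No single site covers all 4 demand points.
But {D1, D2} covers everything, so the minimum is 2.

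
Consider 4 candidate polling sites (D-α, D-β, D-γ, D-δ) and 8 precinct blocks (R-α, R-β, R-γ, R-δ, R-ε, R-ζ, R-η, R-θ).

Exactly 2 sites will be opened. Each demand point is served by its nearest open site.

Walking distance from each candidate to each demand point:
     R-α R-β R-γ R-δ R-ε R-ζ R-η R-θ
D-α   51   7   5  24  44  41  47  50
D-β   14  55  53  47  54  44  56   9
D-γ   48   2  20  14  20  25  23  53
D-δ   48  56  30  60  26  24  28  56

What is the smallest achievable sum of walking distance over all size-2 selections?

Open {D-β, D-γ}.
  R-α→D-β 14, R-β→D-γ 2, R-γ→D-γ 20, R-δ→D-γ 14, R-ε→D-γ 20, R-ζ→D-γ 25, R-η→D-γ 23, R-θ→D-β 9  ⇒ total 127.
Compare {D-α, D-γ}: total 187.
Compare {D-α, D-β}: total 191.
No size-2 selection does better; minimum is 127.

127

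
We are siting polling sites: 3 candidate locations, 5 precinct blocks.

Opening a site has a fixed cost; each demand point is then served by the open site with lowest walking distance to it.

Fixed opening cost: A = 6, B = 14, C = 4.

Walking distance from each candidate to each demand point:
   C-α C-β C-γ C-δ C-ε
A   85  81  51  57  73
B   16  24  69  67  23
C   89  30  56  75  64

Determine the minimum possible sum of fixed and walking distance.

Open {A, B}: assign each demand point to its cheapest open site.
  C-α→B 16, C-β→B 24, C-γ→A 51, C-δ→A 57, C-ε→B 23
  walking distance 171, fixed 20 → total 191.
Compare {A, B, C}: walking distance 171 + fixed 24 = 195.
Compare {B, C}: walking distance 186 + fixed 18 = 204.
Compare {B}: walking distance 199 + fixed 14 = 213.
All other subsets cost ≥ 195. Minimum total cost: 191.

191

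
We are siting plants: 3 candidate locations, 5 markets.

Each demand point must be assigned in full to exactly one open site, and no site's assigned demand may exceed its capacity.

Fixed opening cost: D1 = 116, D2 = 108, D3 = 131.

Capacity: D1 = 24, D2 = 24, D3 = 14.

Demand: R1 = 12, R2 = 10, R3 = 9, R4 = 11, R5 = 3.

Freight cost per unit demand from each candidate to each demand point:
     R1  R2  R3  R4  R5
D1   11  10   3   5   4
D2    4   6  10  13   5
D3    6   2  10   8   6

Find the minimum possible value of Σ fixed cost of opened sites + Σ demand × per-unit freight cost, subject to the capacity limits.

Open {D1, D2}; cheapest assignment that respects the capacities:
  D1 (cap 24, load 23): R3, R4, R5 — cost 9×3 + 11×5 + 3×4 = 94
  D2 (cap 24, load 22): R1, R2 — cost 12×4 + 10×6 = 108
  Shipping 202, fixed 224 → total 426.
  Any other capacity-feasible assignment to {D1, D2} ships for at least 202.
Compare {D1, D2, D3}: its best feasible assignment gives total 517.
Every other set of open sites that can feasibly serve all demand totals ≥ 517 even under its best assignment. Minimum: 426.

426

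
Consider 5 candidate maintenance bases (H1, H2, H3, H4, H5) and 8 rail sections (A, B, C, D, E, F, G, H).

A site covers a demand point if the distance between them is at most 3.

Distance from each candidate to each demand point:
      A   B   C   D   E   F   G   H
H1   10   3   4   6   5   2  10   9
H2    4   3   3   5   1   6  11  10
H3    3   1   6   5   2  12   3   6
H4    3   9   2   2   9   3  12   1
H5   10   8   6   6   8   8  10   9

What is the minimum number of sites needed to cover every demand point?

2

Coverage sets (demand points within 3 of each site):
  H1: {B, F}
  H2: {B, C, E}
  H3: {A, B, E, G}
  H4: {A, C, D, F, H}
  H5: {}
No single site covers all 8 demand points.
But {H3, H4} covers everything, so the minimum is 2.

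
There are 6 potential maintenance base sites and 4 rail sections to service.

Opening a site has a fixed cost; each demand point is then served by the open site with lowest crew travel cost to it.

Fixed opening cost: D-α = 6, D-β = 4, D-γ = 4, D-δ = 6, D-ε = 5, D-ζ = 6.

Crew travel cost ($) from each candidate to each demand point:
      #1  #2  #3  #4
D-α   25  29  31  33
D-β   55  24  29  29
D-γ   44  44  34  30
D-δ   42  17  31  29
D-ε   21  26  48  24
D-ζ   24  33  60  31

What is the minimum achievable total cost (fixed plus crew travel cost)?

Open {D-δ, D-ε}: assign each demand point to its cheapest open site.
  #1→D-ε 21, #2→D-δ 17, #3→D-δ 31, #4→D-ε 24
  crew travel cost 93, fixed 11 → total 104.
Compare {D-β, D-δ, D-ε}: crew travel cost 91 + fixed 15 = 106.
Compare {D-β, D-ε}: crew travel cost 98 + fixed 9 = 107.
Compare {D-γ, D-δ, D-ε}: crew travel cost 93 + fixed 15 = 108.
All other subsets cost ≥ 106. Minimum total cost: 104.

104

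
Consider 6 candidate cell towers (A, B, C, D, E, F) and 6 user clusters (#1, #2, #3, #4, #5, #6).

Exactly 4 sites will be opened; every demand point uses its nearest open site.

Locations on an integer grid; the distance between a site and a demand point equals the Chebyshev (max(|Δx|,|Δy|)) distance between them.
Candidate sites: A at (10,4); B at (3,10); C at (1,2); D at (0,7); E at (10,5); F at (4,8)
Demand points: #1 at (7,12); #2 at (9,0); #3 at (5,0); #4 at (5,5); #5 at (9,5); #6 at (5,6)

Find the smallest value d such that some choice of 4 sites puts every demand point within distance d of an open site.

4

Open {A, B, C, D}.
  Farthest demand point is #1 at distance 4 (to B); all others are ≤ 4.
With {A, B, C, E} the worst case is 4.
With {A, B, C, F} the worst case is 4.
No size-4 selection achieves below 4.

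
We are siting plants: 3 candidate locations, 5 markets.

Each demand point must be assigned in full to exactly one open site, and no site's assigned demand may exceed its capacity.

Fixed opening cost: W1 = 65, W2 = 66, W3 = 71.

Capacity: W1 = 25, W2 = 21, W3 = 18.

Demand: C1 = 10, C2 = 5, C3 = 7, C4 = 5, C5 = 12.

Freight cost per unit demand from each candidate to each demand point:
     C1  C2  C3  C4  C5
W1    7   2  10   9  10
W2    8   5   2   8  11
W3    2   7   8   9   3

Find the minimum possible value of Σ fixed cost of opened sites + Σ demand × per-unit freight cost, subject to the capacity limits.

Open {W1, W3}; cheapest assignment that respects the capacities:
  W1 (cap 25, load 22): C1, C2, C3 — cost 10×7 + 5×2 + 7×10 = 150
  W3 (cap 18, load 17): C4, C5 — cost 5×9 + 12×3 = 81
  Shipping 231, fixed 136 → total 367.
  Any other capacity-feasible assignment to {W1, W3} ships for at least 231.
Compare {W1, W2, W3}: its best feasible assignment gives total 372.
Compare {W1, W2}: its best feasible assignment gives total 400.
Every other set of open sites that can feasibly serve all demand totals ≥ 372 even under its best assignment. Minimum: 367.

367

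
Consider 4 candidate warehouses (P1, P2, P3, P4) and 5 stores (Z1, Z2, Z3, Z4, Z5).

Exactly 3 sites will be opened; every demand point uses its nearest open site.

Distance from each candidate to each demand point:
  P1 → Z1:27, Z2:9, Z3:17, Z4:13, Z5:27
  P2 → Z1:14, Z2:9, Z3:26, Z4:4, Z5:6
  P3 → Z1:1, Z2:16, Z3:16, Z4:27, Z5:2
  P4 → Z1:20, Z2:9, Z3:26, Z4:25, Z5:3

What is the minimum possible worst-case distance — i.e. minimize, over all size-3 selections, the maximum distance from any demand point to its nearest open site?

Open {P1, P2, P3}.
  Farthest demand point is Z3 at distance 16 (to P3); all others are ≤ 16.
With {P1, P3, P4} the worst case is 16.
With {P2, P3, P4} the worst case is 16.
No size-3 selection achieves below 16.

16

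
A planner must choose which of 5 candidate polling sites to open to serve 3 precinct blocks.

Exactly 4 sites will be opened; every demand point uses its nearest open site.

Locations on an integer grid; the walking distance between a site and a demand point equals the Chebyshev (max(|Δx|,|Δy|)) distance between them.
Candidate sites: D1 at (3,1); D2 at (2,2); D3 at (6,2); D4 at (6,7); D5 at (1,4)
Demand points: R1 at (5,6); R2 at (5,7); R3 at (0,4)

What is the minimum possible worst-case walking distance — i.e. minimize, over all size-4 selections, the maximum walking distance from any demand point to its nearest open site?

1

Open {D1, D2, D4, D5}.
  Farthest demand point is R1 at walking distance 1 (to D4); all others are ≤ 1.
With {D1, D3, D4, D5} the worst case is 1.
With {D2, D3, D4, D5} the worst case is 1.
No size-4 selection achieves below 1.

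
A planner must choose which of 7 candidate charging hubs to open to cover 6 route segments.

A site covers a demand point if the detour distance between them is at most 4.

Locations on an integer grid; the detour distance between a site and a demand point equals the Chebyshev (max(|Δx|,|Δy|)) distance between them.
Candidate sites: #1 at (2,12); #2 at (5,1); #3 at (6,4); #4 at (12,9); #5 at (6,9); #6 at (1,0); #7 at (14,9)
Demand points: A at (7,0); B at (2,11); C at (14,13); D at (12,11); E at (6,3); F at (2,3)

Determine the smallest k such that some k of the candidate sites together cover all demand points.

3

Coverage sets (demand points within 4 of each site):
  #1: {B}
  #2: {A, E, F}
  #3: {A, E, F}
  #4: {C, D}
  #5: {B}
  #6: {F}
  #7: {C, D}
No 2 sites suffice: every size-2 union leaves at least one demand point uncovered.
But {#1, #2, #4} covers everything, so the minimum is 3.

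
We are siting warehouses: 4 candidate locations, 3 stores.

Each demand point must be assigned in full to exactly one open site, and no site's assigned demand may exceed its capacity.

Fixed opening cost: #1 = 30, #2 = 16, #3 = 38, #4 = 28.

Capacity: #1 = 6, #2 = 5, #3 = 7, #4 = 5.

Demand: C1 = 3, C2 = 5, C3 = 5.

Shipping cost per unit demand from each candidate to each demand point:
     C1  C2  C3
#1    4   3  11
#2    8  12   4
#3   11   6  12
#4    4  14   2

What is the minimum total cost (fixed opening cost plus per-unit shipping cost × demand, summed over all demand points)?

121

Open {#1, #2, #4}; cheapest assignment that respects the capacities:
  #1 (cap 6, load 5): C2 — cost 5×3 = 15
  #2 (cap 5, load 5): C3 — cost 5×4 = 20
  #4 (cap 5, load 3): C1 — cost 3×4 = 12
  Shipping 47, fixed 74 → total 121.
  Any other capacity-feasible assignment to {#1, #2, #4} ships for at least 47.
Compare {#2, #3, #4}: its best feasible assignment gives total 144.
Compare {#1, #2, #3}: its best feasible assignment gives total 146.
Every other set of open sites that can feasibly serve all demand totals ≥ 144 even under its best assignment. Minimum: 121.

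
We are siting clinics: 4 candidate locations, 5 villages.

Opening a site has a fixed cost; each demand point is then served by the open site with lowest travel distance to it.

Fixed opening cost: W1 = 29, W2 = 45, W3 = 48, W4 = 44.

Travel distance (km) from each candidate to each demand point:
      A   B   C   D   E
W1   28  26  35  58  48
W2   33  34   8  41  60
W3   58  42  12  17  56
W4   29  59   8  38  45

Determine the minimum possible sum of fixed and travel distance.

Open {W1, W3}: assign each demand point to its cheapest open site.
  A→W1 28, B→W1 26, C→W3 12, D→W3 17, E→W1 48
  travel distance 131, fixed 77 → total 208.
Compare {W1, W4}: travel distance 145 + fixed 73 = 218.
Compare {W2}: travel distance 176 + fixed 45 = 221.
Compare {W4}: travel distance 179 + fixed 44 = 223.
All other subsets cost ≥ 218. Minimum total cost: 208.

208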